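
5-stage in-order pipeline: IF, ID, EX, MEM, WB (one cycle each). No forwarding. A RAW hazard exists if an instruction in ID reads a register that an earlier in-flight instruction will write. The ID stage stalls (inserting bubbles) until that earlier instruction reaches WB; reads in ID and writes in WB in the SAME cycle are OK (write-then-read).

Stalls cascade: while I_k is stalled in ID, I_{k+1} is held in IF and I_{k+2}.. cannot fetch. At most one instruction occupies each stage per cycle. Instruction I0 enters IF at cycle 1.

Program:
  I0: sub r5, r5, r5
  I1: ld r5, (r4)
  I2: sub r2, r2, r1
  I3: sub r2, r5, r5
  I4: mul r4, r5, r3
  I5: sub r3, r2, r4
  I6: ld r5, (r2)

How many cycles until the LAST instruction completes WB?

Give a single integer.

Answer: 14

Derivation:
I0 sub r5 <- r5,r5: IF@1 ID@2 stall=0 (-) EX@3 MEM@4 WB@5
I1 ld r5 <- r4: IF@2 ID@3 stall=0 (-) EX@4 MEM@5 WB@6
I2 sub r2 <- r2,r1: IF@3 ID@4 stall=0 (-) EX@5 MEM@6 WB@7
I3 sub r2 <- r5,r5: IF@4 ID@5 stall=1 (RAW on I1.r5 (WB@6)) EX@7 MEM@8 WB@9
I4 mul r4 <- r5,r3: IF@5 ID@7 stall=0 (-) EX@8 MEM@9 WB@10
I5 sub r3 <- r2,r4: IF@7 ID@8 stall=2 (RAW on I4.r4 (WB@10)) EX@11 MEM@12 WB@13
I6 ld r5 <- r2: IF@8 ID@11 stall=0 (-) EX@12 MEM@13 WB@14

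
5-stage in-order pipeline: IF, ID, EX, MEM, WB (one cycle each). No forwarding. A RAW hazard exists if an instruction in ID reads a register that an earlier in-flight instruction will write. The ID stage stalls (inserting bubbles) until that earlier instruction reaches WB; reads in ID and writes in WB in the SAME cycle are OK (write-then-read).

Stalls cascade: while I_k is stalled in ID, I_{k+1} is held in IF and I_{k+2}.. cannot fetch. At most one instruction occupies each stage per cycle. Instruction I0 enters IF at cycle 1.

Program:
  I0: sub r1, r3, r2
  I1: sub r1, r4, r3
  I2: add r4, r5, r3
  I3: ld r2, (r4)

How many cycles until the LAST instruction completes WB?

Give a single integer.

Answer: 10

Derivation:
I0 sub r1 <- r3,r2: IF@1 ID@2 stall=0 (-) EX@3 MEM@4 WB@5
I1 sub r1 <- r4,r3: IF@2 ID@3 stall=0 (-) EX@4 MEM@5 WB@6
I2 add r4 <- r5,r3: IF@3 ID@4 stall=0 (-) EX@5 MEM@6 WB@7
I3 ld r2 <- r4: IF@4 ID@5 stall=2 (RAW on I2.r4 (WB@7)) EX@8 MEM@9 WB@10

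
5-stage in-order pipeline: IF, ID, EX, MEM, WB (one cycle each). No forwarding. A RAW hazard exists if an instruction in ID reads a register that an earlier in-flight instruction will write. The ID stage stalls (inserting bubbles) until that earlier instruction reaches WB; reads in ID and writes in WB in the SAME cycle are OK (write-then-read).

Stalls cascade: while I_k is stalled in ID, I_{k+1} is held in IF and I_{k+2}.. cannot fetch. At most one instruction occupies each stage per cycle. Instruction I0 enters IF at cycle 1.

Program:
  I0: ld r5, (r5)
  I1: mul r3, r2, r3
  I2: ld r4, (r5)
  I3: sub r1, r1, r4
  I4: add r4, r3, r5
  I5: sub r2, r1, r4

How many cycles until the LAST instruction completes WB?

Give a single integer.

I0 ld r5 <- r5: IF@1 ID@2 stall=0 (-) EX@3 MEM@4 WB@5
I1 mul r3 <- r2,r3: IF@2 ID@3 stall=0 (-) EX@4 MEM@5 WB@6
I2 ld r4 <- r5: IF@3 ID@4 stall=1 (RAW on I0.r5 (WB@5)) EX@6 MEM@7 WB@8
I3 sub r1 <- r1,r4: IF@4 ID@6 stall=2 (RAW on I2.r4 (WB@8)) EX@9 MEM@10 WB@11
I4 add r4 <- r3,r5: IF@6 ID@9 stall=0 (-) EX@10 MEM@11 WB@12
I5 sub r2 <- r1,r4: IF@9 ID@10 stall=2 (RAW on I4.r4 (WB@12)) EX@13 MEM@14 WB@15

Answer: 15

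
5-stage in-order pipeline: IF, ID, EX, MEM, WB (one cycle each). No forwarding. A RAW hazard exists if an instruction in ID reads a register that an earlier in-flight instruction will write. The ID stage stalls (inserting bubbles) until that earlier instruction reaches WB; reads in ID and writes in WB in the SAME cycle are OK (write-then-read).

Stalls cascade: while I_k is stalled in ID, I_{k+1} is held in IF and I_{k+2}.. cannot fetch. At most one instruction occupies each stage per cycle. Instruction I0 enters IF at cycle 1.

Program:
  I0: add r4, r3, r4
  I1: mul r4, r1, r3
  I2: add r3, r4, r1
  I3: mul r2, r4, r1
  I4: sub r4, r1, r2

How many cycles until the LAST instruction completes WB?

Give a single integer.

I0 add r4 <- r3,r4: IF@1 ID@2 stall=0 (-) EX@3 MEM@4 WB@5
I1 mul r4 <- r1,r3: IF@2 ID@3 stall=0 (-) EX@4 MEM@5 WB@6
I2 add r3 <- r4,r1: IF@3 ID@4 stall=2 (RAW on I1.r4 (WB@6)) EX@7 MEM@8 WB@9
I3 mul r2 <- r4,r1: IF@4 ID@7 stall=0 (-) EX@8 MEM@9 WB@10
I4 sub r4 <- r1,r2: IF@7 ID@8 stall=2 (RAW on I3.r2 (WB@10)) EX@11 MEM@12 WB@13

Answer: 13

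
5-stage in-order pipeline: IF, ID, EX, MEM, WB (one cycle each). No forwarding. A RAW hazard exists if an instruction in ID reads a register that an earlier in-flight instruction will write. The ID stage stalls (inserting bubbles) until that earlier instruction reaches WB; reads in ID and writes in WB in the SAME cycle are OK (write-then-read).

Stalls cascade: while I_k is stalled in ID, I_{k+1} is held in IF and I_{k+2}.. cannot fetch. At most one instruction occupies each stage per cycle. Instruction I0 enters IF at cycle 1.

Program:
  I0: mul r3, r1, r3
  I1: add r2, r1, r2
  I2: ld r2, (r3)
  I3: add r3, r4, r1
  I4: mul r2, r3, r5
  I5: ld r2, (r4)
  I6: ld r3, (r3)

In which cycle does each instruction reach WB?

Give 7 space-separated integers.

Answer: 5 6 8 9 12 13 14

Derivation:
I0 mul r3 <- r1,r3: IF@1 ID@2 stall=0 (-) EX@3 MEM@4 WB@5
I1 add r2 <- r1,r2: IF@2 ID@3 stall=0 (-) EX@4 MEM@5 WB@6
I2 ld r2 <- r3: IF@3 ID@4 stall=1 (RAW on I0.r3 (WB@5)) EX@6 MEM@7 WB@8
I3 add r3 <- r4,r1: IF@4 ID@6 stall=0 (-) EX@7 MEM@8 WB@9
I4 mul r2 <- r3,r5: IF@6 ID@7 stall=2 (RAW on I3.r3 (WB@9)) EX@10 MEM@11 WB@12
I5 ld r2 <- r4: IF@7 ID@10 stall=0 (-) EX@11 MEM@12 WB@13
I6 ld r3 <- r3: IF@10 ID@11 stall=0 (-) EX@12 MEM@13 WB@14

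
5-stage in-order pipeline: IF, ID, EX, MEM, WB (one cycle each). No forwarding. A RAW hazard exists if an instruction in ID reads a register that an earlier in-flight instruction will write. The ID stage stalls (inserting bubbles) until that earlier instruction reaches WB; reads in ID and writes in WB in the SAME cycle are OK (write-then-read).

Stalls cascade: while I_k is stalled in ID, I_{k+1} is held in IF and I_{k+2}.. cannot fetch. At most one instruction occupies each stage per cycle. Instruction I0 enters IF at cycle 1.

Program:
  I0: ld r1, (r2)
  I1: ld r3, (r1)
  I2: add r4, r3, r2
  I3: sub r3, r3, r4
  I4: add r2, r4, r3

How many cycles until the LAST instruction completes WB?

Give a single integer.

Answer: 17

Derivation:
I0 ld r1 <- r2: IF@1 ID@2 stall=0 (-) EX@3 MEM@4 WB@5
I1 ld r3 <- r1: IF@2 ID@3 stall=2 (RAW on I0.r1 (WB@5)) EX@6 MEM@7 WB@8
I2 add r4 <- r3,r2: IF@3 ID@6 stall=2 (RAW on I1.r3 (WB@8)) EX@9 MEM@10 WB@11
I3 sub r3 <- r3,r4: IF@6 ID@9 stall=2 (RAW on I2.r4 (WB@11)) EX@12 MEM@13 WB@14
I4 add r2 <- r4,r3: IF@9 ID@12 stall=2 (RAW on I3.r3 (WB@14)) EX@15 MEM@16 WB@17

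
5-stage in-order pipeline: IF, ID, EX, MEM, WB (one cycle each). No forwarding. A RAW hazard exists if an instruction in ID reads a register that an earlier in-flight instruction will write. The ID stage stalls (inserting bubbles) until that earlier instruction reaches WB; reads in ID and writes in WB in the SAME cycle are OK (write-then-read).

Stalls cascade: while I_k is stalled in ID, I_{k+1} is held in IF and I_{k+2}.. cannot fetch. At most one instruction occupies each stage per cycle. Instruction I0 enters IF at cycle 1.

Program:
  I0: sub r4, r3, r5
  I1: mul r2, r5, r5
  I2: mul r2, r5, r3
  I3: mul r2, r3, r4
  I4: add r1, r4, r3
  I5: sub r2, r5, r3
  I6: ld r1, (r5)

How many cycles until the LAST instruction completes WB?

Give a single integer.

I0 sub r4 <- r3,r5: IF@1 ID@2 stall=0 (-) EX@3 MEM@4 WB@5
I1 mul r2 <- r5,r5: IF@2 ID@3 stall=0 (-) EX@4 MEM@5 WB@6
I2 mul r2 <- r5,r3: IF@3 ID@4 stall=0 (-) EX@5 MEM@6 WB@7
I3 mul r2 <- r3,r4: IF@4 ID@5 stall=0 (-) EX@6 MEM@7 WB@8
I4 add r1 <- r4,r3: IF@5 ID@6 stall=0 (-) EX@7 MEM@8 WB@9
I5 sub r2 <- r5,r3: IF@6 ID@7 stall=0 (-) EX@8 MEM@9 WB@10
I6 ld r1 <- r5: IF@7 ID@8 stall=0 (-) EX@9 MEM@10 WB@11

Answer: 11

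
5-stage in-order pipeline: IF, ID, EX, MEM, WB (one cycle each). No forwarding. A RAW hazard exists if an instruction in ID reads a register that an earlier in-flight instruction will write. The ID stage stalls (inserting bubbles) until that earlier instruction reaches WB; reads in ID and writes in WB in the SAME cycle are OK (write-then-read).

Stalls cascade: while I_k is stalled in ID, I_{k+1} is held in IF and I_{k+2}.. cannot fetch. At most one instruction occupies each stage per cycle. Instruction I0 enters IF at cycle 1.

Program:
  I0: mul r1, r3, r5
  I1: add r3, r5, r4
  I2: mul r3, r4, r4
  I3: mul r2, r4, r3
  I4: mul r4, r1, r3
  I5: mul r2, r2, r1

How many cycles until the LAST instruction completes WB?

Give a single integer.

I0 mul r1 <- r3,r5: IF@1 ID@2 stall=0 (-) EX@3 MEM@4 WB@5
I1 add r3 <- r5,r4: IF@2 ID@3 stall=0 (-) EX@4 MEM@5 WB@6
I2 mul r3 <- r4,r4: IF@3 ID@4 stall=0 (-) EX@5 MEM@6 WB@7
I3 mul r2 <- r4,r3: IF@4 ID@5 stall=2 (RAW on I2.r3 (WB@7)) EX@8 MEM@9 WB@10
I4 mul r4 <- r1,r3: IF@5 ID@8 stall=0 (-) EX@9 MEM@10 WB@11
I5 mul r2 <- r2,r1: IF@8 ID@9 stall=1 (RAW on I3.r2 (WB@10)) EX@11 MEM@12 WB@13

Answer: 13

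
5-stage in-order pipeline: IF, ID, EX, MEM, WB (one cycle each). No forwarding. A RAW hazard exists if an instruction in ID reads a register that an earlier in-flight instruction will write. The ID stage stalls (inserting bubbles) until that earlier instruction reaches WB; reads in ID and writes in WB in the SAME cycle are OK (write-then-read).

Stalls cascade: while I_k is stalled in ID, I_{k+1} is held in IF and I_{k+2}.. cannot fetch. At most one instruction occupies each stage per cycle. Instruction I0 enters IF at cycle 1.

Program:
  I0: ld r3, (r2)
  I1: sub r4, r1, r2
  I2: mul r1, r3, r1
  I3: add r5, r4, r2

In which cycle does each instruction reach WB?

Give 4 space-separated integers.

Answer: 5 6 8 9

Derivation:
I0 ld r3 <- r2: IF@1 ID@2 stall=0 (-) EX@3 MEM@4 WB@5
I1 sub r4 <- r1,r2: IF@2 ID@3 stall=0 (-) EX@4 MEM@5 WB@6
I2 mul r1 <- r3,r1: IF@3 ID@4 stall=1 (RAW on I0.r3 (WB@5)) EX@6 MEM@7 WB@8
I3 add r5 <- r4,r2: IF@4 ID@6 stall=0 (-) EX@7 MEM@8 WB@9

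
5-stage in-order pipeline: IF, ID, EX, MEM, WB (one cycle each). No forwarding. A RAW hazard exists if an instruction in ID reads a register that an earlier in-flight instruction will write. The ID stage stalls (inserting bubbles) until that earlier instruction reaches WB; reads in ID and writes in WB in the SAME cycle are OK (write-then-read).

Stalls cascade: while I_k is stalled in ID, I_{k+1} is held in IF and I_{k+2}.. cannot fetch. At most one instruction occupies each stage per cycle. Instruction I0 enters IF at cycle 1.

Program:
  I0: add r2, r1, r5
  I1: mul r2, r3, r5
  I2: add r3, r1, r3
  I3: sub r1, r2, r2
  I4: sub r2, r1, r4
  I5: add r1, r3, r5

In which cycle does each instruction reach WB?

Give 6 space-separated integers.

Answer: 5 6 7 9 12 13

Derivation:
I0 add r2 <- r1,r5: IF@1 ID@2 stall=0 (-) EX@3 MEM@4 WB@5
I1 mul r2 <- r3,r5: IF@2 ID@3 stall=0 (-) EX@4 MEM@5 WB@6
I2 add r3 <- r1,r3: IF@3 ID@4 stall=0 (-) EX@5 MEM@6 WB@7
I3 sub r1 <- r2,r2: IF@4 ID@5 stall=1 (RAW on I1.r2 (WB@6)) EX@7 MEM@8 WB@9
I4 sub r2 <- r1,r4: IF@5 ID@7 stall=2 (RAW on I3.r1 (WB@9)) EX@10 MEM@11 WB@12
I5 add r1 <- r3,r5: IF@7 ID@10 stall=0 (-) EX@11 MEM@12 WB@13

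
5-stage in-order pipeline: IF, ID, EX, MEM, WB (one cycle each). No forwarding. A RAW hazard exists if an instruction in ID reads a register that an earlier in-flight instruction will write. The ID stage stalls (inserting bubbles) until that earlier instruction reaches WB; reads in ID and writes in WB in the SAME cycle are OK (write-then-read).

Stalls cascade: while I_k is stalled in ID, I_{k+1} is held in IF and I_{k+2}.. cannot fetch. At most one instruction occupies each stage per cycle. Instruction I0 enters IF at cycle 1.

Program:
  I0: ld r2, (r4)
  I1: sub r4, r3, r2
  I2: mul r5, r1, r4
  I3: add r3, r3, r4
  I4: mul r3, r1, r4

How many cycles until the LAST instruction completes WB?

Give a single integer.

Answer: 13

Derivation:
I0 ld r2 <- r4: IF@1 ID@2 stall=0 (-) EX@3 MEM@4 WB@5
I1 sub r4 <- r3,r2: IF@2 ID@3 stall=2 (RAW on I0.r2 (WB@5)) EX@6 MEM@7 WB@8
I2 mul r5 <- r1,r4: IF@3 ID@6 stall=2 (RAW on I1.r4 (WB@8)) EX@9 MEM@10 WB@11
I3 add r3 <- r3,r4: IF@6 ID@9 stall=0 (-) EX@10 MEM@11 WB@12
I4 mul r3 <- r1,r4: IF@9 ID@10 stall=0 (-) EX@11 MEM@12 WB@13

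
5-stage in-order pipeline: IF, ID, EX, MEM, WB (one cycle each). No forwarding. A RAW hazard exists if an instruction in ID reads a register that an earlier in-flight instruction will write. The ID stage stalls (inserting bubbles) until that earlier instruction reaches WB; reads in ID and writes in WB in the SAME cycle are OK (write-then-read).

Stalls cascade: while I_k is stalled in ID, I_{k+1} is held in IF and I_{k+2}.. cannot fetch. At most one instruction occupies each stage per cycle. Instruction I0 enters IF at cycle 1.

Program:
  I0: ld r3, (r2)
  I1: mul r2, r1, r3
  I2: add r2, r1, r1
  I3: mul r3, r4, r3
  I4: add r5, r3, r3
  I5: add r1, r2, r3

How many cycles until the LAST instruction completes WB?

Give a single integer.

Answer: 14

Derivation:
I0 ld r3 <- r2: IF@1 ID@2 stall=0 (-) EX@3 MEM@4 WB@5
I1 mul r2 <- r1,r3: IF@2 ID@3 stall=2 (RAW on I0.r3 (WB@5)) EX@6 MEM@7 WB@8
I2 add r2 <- r1,r1: IF@3 ID@6 stall=0 (-) EX@7 MEM@8 WB@9
I3 mul r3 <- r4,r3: IF@6 ID@7 stall=0 (-) EX@8 MEM@9 WB@10
I4 add r5 <- r3,r3: IF@7 ID@8 stall=2 (RAW on I3.r3 (WB@10)) EX@11 MEM@12 WB@13
I5 add r1 <- r2,r3: IF@8 ID@11 stall=0 (-) EX@12 MEM@13 WB@14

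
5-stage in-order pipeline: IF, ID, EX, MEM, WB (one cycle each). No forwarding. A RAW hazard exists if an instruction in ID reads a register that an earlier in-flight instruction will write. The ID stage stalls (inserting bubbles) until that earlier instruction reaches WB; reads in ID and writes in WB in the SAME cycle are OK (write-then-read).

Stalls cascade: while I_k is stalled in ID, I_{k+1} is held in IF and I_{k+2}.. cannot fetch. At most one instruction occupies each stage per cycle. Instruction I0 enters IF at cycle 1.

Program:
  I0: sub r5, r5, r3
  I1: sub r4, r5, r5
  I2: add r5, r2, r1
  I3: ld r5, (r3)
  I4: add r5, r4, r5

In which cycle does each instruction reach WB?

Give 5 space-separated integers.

I0 sub r5 <- r5,r3: IF@1 ID@2 stall=0 (-) EX@3 MEM@4 WB@5
I1 sub r4 <- r5,r5: IF@2 ID@3 stall=2 (RAW on I0.r5 (WB@5)) EX@6 MEM@7 WB@8
I2 add r5 <- r2,r1: IF@3 ID@6 stall=0 (-) EX@7 MEM@8 WB@9
I3 ld r5 <- r3: IF@6 ID@7 stall=0 (-) EX@8 MEM@9 WB@10
I4 add r5 <- r4,r5: IF@7 ID@8 stall=2 (RAW on I3.r5 (WB@10)) EX@11 MEM@12 WB@13

Answer: 5 8 9 10 13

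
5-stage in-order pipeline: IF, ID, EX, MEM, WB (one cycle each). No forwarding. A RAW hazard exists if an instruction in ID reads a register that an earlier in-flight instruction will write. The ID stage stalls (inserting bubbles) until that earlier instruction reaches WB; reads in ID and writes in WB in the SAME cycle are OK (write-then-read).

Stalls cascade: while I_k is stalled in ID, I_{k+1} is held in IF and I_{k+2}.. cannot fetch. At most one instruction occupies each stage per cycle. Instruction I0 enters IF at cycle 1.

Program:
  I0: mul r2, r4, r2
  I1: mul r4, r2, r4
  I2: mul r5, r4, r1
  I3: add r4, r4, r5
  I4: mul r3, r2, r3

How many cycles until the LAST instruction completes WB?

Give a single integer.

I0 mul r2 <- r4,r2: IF@1 ID@2 stall=0 (-) EX@3 MEM@4 WB@5
I1 mul r4 <- r2,r4: IF@2 ID@3 stall=2 (RAW on I0.r2 (WB@5)) EX@6 MEM@7 WB@8
I2 mul r5 <- r4,r1: IF@3 ID@6 stall=2 (RAW on I1.r4 (WB@8)) EX@9 MEM@10 WB@11
I3 add r4 <- r4,r5: IF@6 ID@9 stall=2 (RAW on I2.r5 (WB@11)) EX@12 MEM@13 WB@14
I4 mul r3 <- r2,r3: IF@9 ID@12 stall=0 (-) EX@13 MEM@14 WB@15

Answer: 15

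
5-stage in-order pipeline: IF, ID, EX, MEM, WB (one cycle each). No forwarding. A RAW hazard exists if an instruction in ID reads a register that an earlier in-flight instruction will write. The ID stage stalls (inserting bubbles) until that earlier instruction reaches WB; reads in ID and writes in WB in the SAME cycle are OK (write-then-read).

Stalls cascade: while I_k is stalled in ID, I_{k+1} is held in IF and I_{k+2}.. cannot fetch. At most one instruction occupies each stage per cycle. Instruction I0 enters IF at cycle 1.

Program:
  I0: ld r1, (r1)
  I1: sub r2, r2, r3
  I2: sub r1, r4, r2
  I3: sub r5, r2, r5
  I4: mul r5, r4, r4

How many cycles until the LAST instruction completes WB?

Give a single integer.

I0 ld r1 <- r1: IF@1 ID@2 stall=0 (-) EX@3 MEM@4 WB@5
I1 sub r2 <- r2,r3: IF@2 ID@3 stall=0 (-) EX@4 MEM@5 WB@6
I2 sub r1 <- r4,r2: IF@3 ID@4 stall=2 (RAW on I1.r2 (WB@6)) EX@7 MEM@8 WB@9
I3 sub r5 <- r2,r5: IF@4 ID@7 stall=0 (-) EX@8 MEM@9 WB@10
I4 mul r5 <- r4,r4: IF@7 ID@8 stall=0 (-) EX@9 MEM@10 WB@11

Answer: 11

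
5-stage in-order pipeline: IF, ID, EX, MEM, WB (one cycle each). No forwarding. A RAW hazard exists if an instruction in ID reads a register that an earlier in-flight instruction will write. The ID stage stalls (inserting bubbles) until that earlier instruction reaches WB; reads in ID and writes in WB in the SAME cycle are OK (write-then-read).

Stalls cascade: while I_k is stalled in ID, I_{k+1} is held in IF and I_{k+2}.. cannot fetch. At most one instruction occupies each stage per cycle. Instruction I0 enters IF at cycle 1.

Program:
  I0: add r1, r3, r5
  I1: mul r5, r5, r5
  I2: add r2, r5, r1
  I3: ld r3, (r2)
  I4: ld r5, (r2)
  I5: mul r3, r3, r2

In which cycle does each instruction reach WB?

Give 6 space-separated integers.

I0 add r1 <- r3,r5: IF@1 ID@2 stall=0 (-) EX@3 MEM@4 WB@5
I1 mul r5 <- r5,r5: IF@2 ID@3 stall=0 (-) EX@4 MEM@5 WB@6
I2 add r2 <- r5,r1: IF@3 ID@4 stall=2 (RAW on I1.r5 (WB@6)) EX@7 MEM@8 WB@9
I3 ld r3 <- r2: IF@4 ID@7 stall=2 (RAW on I2.r2 (WB@9)) EX@10 MEM@11 WB@12
I4 ld r5 <- r2: IF@7 ID@10 stall=0 (-) EX@11 MEM@12 WB@13
I5 mul r3 <- r3,r2: IF@10 ID@11 stall=1 (RAW on I3.r3 (WB@12)) EX@13 MEM@14 WB@15

Answer: 5 6 9 12 13 15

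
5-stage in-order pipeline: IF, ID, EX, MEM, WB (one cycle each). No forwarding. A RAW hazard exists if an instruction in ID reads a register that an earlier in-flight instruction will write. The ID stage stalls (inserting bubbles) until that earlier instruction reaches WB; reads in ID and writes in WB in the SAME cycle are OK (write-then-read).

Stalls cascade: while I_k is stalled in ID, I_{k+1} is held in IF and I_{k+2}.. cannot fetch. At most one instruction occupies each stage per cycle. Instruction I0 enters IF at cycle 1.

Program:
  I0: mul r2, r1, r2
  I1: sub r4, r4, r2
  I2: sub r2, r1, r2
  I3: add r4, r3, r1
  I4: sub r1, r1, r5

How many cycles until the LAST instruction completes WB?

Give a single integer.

I0 mul r2 <- r1,r2: IF@1 ID@2 stall=0 (-) EX@3 MEM@4 WB@5
I1 sub r4 <- r4,r2: IF@2 ID@3 stall=2 (RAW on I0.r2 (WB@5)) EX@6 MEM@7 WB@8
I2 sub r2 <- r1,r2: IF@3 ID@6 stall=0 (-) EX@7 MEM@8 WB@9
I3 add r4 <- r3,r1: IF@6 ID@7 stall=0 (-) EX@8 MEM@9 WB@10
I4 sub r1 <- r1,r5: IF@7 ID@8 stall=0 (-) EX@9 MEM@10 WB@11

Answer: 11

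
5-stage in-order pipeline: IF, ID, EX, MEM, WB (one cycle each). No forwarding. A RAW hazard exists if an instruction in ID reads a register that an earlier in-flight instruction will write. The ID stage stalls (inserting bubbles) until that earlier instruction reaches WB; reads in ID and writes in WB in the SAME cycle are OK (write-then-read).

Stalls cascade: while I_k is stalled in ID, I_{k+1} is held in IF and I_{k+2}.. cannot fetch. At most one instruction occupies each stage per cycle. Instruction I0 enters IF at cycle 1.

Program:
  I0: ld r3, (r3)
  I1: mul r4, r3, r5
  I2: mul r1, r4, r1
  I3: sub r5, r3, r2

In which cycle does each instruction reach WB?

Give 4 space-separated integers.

I0 ld r3 <- r3: IF@1 ID@2 stall=0 (-) EX@3 MEM@4 WB@5
I1 mul r4 <- r3,r5: IF@2 ID@3 stall=2 (RAW on I0.r3 (WB@5)) EX@6 MEM@7 WB@8
I2 mul r1 <- r4,r1: IF@3 ID@6 stall=2 (RAW on I1.r4 (WB@8)) EX@9 MEM@10 WB@11
I3 sub r5 <- r3,r2: IF@6 ID@9 stall=0 (-) EX@10 MEM@11 WB@12

Answer: 5 8 11 12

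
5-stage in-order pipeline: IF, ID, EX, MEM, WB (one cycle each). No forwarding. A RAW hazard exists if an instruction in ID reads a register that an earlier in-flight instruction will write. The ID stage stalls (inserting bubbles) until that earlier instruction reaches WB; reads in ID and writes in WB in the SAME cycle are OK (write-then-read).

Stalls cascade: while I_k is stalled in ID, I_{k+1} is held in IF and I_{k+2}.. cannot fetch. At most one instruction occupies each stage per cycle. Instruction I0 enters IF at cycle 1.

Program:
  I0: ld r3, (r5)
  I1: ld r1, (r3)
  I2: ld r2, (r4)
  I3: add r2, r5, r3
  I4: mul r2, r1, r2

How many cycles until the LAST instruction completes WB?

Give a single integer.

Answer: 13

Derivation:
I0 ld r3 <- r5: IF@1 ID@2 stall=0 (-) EX@3 MEM@4 WB@5
I1 ld r1 <- r3: IF@2 ID@3 stall=2 (RAW on I0.r3 (WB@5)) EX@6 MEM@7 WB@8
I2 ld r2 <- r4: IF@3 ID@6 stall=0 (-) EX@7 MEM@8 WB@9
I3 add r2 <- r5,r3: IF@6 ID@7 stall=0 (-) EX@8 MEM@9 WB@10
I4 mul r2 <- r1,r2: IF@7 ID@8 stall=2 (RAW on I3.r2 (WB@10)) EX@11 MEM@12 WB@13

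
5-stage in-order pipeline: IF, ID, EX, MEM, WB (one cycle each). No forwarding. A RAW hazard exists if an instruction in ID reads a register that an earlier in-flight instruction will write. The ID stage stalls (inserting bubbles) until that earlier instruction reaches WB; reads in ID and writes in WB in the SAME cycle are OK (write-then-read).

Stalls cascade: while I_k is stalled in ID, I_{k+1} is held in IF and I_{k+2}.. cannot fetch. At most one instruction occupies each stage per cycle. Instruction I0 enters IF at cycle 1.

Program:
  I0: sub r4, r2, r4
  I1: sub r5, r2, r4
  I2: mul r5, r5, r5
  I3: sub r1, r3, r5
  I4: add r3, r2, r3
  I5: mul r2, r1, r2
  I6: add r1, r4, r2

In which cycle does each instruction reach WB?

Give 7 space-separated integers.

Answer: 5 8 11 14 15 17 20

Derivation:
I0 sub r4 <- r2,r4: IF@1 ID@2 stall=0 (-) EX@3 MEM@4 WB@5
I1 sub r5 <- r2,r4: IF@2 ID@3 stall=2 (RAW on I0.r4 (WB@5)) EX@6 MEM@7 WB@8
I2 mul r5 <- r5,r5: IF@3 ID@6 stall=2 (RAW on I1.r5 (WB@8)) EX@9 MEM@10 WB@11
I3 sub r1 <- r3,r5: IF@6 ID@9 stall=2 (RAW on I2.r5 (WB@11)) EX@12 MEM@13 WB@14
I4 add r3 <- r2,r3: IF@9 ID@12 stall=0 (-) EX@13 MEM@14 WB@15
I5 mul r2 <- r1,r2: IF@12 ID@13 stall=1 (RAW on I3.r1 (WB@14)) EX@15 MEM@16 WB@17
I6 add r1 <- r4,r2: IF@13 ID@15 stall=2 (RAW on I5.r2 (WB@17)) EX@18 MEM@19 WB@20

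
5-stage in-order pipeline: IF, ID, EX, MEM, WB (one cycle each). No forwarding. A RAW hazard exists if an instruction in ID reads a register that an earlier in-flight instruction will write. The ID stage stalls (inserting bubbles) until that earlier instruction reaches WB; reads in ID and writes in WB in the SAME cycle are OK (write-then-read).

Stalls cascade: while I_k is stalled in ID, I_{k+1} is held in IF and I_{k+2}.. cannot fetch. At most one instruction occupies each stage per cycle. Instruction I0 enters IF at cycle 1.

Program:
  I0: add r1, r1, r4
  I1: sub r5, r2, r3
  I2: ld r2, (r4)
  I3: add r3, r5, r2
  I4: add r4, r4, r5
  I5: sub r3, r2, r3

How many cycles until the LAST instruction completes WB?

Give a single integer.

Answer: 13

Derivation:
I0 add r1 <- r1,r4: IF@1 ID@2 stall=0 (-) EX@3 MEM@4 WB@5
I1 sub r5 <- r2,r3: IF@2 ID@3 stall=0 (-) EX@4 MEM@5 WB@6
I2 ld r2 <- r4: IF@3 ID@4 stall=0 (-) EX@5 MEM@6 WB@7
I3 add r3 <- r5,r2: IF@4 ID@5 stall=2 (RAW on I2.r2 (WB@7)) EX@8 MEM@9 WB@10
I4 add r4 <- r4,r5: IF@5 ID@8 stall=0 (-) EX@9 MEM@10 WB@11
I5 sub r3 <- r2,r3: IF@8 ID@9 stall=1 (RAW on I3.r3 (WB@10)) EX@11 MEM@12 WB@13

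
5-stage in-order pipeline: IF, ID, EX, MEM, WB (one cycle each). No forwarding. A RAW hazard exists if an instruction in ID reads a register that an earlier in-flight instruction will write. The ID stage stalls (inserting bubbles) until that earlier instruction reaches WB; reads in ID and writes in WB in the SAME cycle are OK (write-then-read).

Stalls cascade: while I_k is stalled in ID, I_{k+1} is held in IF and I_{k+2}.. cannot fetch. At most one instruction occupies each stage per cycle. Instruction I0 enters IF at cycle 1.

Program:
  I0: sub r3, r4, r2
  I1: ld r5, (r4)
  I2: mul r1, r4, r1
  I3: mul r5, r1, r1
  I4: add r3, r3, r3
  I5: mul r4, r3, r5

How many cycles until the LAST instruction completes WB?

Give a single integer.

I0 sub r3 <- r4,r2: IF@1 ID@2 stall=0 (-) EX@3 MEM@4 WB@5
I1 ld r5 <- r4: IF@2 ID@3 stall=0 (-) EX@4 MEM@5 WB@6
I2 mul r1 <- r4,r1: IF@3 ID@4 stall=0 (-) EX@5 MEM@6 WB@7
I3 mul r5 <- r1,r1: IF@4 ID@5 stall=2 (RAW on I2.r1 (WB@7)) EX@8 MEM@9 WB@10
I4 add r3 <- r3,r3: IF@5 ID@8 stall=0 (-) EX@9 MEM@10 WB@11
I5 mul r4 <- r3,r5: IF@8 ID@9 stall=2 (RAW on I4.r3 (WB@11)) EX@12 MEM@13 WB@14

Answer: 14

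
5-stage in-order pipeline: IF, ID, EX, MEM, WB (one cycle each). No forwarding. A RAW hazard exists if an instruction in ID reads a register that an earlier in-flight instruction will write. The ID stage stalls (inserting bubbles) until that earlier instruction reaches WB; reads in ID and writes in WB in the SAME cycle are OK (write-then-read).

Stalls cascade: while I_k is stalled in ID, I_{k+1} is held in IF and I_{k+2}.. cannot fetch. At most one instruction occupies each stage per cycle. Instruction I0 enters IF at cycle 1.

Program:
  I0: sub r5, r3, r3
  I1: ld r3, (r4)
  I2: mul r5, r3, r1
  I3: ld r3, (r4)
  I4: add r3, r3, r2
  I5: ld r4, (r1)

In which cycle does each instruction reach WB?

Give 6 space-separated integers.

Answer: 5 6 9 10 13 14

Derivation:
I0 sub r5 <- r3,r3: IF@1 ID@2 stall=0 (-) EX@3 MEM@4 WB@5
I1 ld r3 <- r4: IF@2 ID@3 stall=0 (-) EX@4 MEM@5 WB@6
I2 mul r5 <- r3,r1: IF@3 ID@4 stall=2 (RAW on I1.r3 (WB@6)) EX@7 MEM@8 WB@9
I3 ld r3 <- r4: IF@4 ID@7 stall=0 (-) EX@8 MEM@9 WB@10
I4 add r3 <- r3,r2: IF@7 ID@8 stall=2 (RAW on I3.r3 (WB@10)) EX@11 MEM@12 WB@13
I5 ld r4 <- r1: IF@8 ID@11 stall=0 (-) EX@12 MEM@13 WB@14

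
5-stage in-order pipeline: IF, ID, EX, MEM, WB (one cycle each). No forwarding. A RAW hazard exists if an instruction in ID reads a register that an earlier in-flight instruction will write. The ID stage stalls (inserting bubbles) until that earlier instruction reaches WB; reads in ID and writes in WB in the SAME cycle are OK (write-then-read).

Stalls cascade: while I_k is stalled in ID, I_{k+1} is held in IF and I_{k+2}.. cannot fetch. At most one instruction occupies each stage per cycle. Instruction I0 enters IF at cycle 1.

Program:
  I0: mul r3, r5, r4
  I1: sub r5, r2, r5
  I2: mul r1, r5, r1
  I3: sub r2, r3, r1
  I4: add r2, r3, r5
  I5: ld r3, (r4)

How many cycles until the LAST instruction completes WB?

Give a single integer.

Answer: 14

Derivation:
I0 mul r3 <- r5,r4: IF@1 ID@2 stall=0 (-) EX@3 MEM@4 WB@5
I1 sub r5 <- r2,r5: IF@2 ID@3 stall=0 (-) EX@4 MEM@5 WB@6
I2 mul r1 <- r5,r1: IF@3 ID@4 stall=2 (RAW on I1.r5 (WB@6)) EX@7 MEM@8 WB@9
I3 sub r2 <- r3,r1: IF@4 ID@7 stall=2 (RAW on I2.r1 (WB@9)) EX@10 MEM@11 WB@12
I4 add r2 <- r3,r5: IF@7 ID@10 stall=0 (-) EX@11 MEM@12 WB@13
I5 ld r3 <- r4: IF@10 ID@11 stall=0 (-) EX@12 MEM@13 WB@14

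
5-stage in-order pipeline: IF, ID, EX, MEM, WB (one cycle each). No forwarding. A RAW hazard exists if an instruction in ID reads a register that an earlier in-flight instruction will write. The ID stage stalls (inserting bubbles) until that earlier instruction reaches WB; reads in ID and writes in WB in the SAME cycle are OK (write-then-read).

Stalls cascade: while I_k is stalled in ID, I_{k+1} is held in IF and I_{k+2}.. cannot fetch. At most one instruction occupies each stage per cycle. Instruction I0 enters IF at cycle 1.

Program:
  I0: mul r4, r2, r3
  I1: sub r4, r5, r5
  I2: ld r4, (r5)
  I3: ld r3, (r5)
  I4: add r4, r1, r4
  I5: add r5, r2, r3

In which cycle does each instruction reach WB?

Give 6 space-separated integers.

Answer: 5 6 7 8 10 11

Derivation:
I0 mul r4 <- r2,r3: IF@1 ID@2 stall=0 (-) EX@3 MEM@4 WB@5
I1 sub r4 <- r5,r5: IF@2 ID@3 stall=0 (-) EX@4 MEM@5 WB@6
I2 ld r4 <- r5: IF@3 ID@4 stall=0 (-) EX@5 MEM@6 WB@7
I3 ld r3 <- r5: IF@4 ID@5 stall=0 (-) EX@6 MEM@7 WB@8
I4 add r4 <- r1,r4: IF@5 ID@6 stall=1 (RAW on I2.r4 (WB@7)) EX@8 MEM@9 WB@10
I5 add r5 <- r2,r3: IF@6 ID@8 stall=0 (-) EX@9 MEM@10 WB@11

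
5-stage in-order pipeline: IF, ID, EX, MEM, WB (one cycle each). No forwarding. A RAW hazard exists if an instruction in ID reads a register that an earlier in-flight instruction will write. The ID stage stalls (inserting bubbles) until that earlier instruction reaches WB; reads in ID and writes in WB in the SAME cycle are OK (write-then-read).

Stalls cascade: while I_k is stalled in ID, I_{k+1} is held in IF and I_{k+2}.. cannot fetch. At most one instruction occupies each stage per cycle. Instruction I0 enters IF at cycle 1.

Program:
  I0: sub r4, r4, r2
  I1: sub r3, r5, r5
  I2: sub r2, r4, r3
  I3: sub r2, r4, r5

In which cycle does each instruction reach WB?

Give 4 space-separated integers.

I0 sub r4 <- r4,r2: IF@1 ID@2 stall=0 (-) EX@3 MEM@4 WB@5
I1 sub r3 <- r5,r5: IF@2 ID@3 stall=0 (-) EX@4 MEM@5 WB@6
I2 sub r2 <- r4,r3: IF@3 ID@4 stall=2 (RAW on I1.r3 (WB@6)) EX@7 MEM@8 WB@9
I3 sub r2 <- r4,r5: IF@4 ID@7 stall=0 (-) EX@8 MEM@9 WB@10

Answer: 5 6 9 10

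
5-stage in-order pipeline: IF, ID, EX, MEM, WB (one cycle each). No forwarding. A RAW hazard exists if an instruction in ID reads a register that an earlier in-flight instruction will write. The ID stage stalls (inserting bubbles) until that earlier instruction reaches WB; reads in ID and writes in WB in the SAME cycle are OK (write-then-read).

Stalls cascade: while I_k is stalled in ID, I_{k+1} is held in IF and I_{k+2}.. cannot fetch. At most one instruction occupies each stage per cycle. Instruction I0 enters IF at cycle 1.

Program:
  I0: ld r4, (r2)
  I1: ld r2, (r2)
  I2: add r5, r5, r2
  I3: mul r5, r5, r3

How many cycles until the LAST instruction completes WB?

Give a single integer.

Answer: 12

Derivation:
I0 ld r4 <- r2: IF@1 ID@2 stall=0 (-) EX@3 MEM@4 WB@5
I1 ld r2 <- r2: IF@2 ID@3 stall=0 (-) EX@4 MEM@5 WB@6
I2 add r5 <- r5,r2: IF@3 ID@4 stall=2 (RAW on I1.r2 (WB@6)) EX@7 MEM@8 WB@9
I3 mul r5 <- r5,r3: IF@4 ID@7 stall=2 (RAW on I2.r5 (WB@9)) EX@10 MEM@11 WB@12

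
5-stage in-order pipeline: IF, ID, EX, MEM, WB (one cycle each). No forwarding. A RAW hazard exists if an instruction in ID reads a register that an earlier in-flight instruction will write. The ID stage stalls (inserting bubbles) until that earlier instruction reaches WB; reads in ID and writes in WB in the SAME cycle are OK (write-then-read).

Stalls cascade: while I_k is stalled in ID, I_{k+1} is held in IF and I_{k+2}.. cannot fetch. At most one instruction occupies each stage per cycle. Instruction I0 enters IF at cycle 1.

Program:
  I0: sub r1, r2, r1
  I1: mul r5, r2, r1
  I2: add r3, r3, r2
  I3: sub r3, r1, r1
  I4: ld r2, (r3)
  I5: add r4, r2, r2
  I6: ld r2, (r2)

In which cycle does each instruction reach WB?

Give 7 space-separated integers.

I0 sub r1 <- r2,r1: IF@1 ID@2 stall=0 (-) EX@3 MEM@4 WB@5
I1 mul r5 <- r2,r1: IF@2 ID@3 stall=2 (RAW on I0.r1 (WB@5)) EX@6 MEM@7 WB@8
I2 add r3 <- r3,r2: IF@3 ID@6 stall=0 (-) EX@7 MEM@8 WB@9
I3 sub r3 <- r1,r1: IF@6 ID@7 stall=0 (-) EX@8 MEM@9 WB@10
I4 ld r2 <- r3: IF@7 ID@8 stall=2 (RAW on I3.r3 (WB@10)) EX@11 MEM@12 WB@13
I5 add r4 <- r2,r2: IF@8 ID@11 stall=2 (RAW on I4.r2 (WB@13)) EX@14 MEM@15 WB@16
I6 ld r2 <- r2: IF@11 ID@14 stall=0 (-) EX@15 MEM@16 WB@17

Answer: 5 8 9 10 13 16 17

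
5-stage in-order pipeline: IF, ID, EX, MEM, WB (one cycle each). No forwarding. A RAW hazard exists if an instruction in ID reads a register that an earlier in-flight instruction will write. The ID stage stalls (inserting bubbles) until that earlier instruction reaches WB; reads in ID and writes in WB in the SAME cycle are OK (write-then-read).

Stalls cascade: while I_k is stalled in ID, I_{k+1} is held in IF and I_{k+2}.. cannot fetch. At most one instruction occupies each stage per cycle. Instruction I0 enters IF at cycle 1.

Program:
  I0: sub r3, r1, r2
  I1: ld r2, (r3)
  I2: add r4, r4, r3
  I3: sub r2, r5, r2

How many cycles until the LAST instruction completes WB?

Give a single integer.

I0 sub r3 <- r1,r2: IF@1 ID@2 stall=0 (-) EX@3 MEM@4 WB@5
I1 ld r2 <- r3: IF@2 ID@3 stall=2 (RAW on I0.r3 (WB@5)) EX@6 MEM@7 WB@8
I2 add r4 <- r4,r3: IF@3 ID@6 stall=0 (-) EX@7 MEM@8 WB@9
I3 sub r2 <- r5,r2: IF@6 ID@7 stall=1 (RAW on I1.r2 (WB@8)) EX@9 MEM@10 WB@11

Answer: 11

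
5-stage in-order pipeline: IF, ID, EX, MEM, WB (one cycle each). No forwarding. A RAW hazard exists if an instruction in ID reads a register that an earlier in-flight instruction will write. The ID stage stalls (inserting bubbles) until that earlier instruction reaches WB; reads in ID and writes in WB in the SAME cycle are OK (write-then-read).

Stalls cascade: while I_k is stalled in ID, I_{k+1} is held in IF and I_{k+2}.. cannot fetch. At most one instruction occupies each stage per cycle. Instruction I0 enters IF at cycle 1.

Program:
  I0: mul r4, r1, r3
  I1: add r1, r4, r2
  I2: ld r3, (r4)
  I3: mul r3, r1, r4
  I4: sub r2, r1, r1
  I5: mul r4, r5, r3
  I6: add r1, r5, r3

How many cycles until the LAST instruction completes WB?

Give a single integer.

Answer: 15

Derivation:
I0 mul r4 <- r1,r3: IF@1 ID@2 stall=0 (-) EX@3 MEM@4 WB@5
I1 add r1 <- r4,r2: IF@2 ID@3 stall=2 (RAW on I0.r4 (WB@5)) EX@6 MEM@7 WB@8
I2 ld r3 <- r4: IF@3 ID@6 stall=0 (-) EX@7 MEM@8 WB@9
I3 mul r3 <- r1,r4: IF@6 ID@7 stall=1 (RAW on I1.r1 (WB@8)) EX@9 MEM@10 WB@11
I4 sub r2 <- r1,r1: IF@7 ID@9 stall=0 (-) EX@10 MEM@11 WB@12
I5 mul r4 <- r5,r3: IF@9 ID@10 stall=1 (RAW on I3.r3 (WB@11)) EX@12 MEM@13 WB@14
I6 add r1 <- r5,r3: IF@10 ID@12 stall=0 (-) EX@13 MEM@14 WB@15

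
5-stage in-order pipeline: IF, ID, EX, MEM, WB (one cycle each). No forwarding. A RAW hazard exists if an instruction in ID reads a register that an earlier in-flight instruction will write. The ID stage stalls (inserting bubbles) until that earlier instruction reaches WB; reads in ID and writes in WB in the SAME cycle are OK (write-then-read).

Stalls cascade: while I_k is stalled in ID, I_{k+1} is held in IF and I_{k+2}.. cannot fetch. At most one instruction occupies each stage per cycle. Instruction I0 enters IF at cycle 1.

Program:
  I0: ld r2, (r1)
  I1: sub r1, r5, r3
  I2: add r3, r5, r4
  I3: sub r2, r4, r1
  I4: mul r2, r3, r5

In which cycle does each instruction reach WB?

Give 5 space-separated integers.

I0 ld r2 <- r1: IF@1 ID@2 stall=0 (-) EX@3 MEM@4 WB@5
I1 sub r1 <- r5,r3: IF@2 ID@3 stall=0 (-) EX@4 MEM@5 WB@6
I2 add r3 <- r5,r4: IF@3 ID@4 stall=0 (-) EX@5 MEM@6 WB@7
I3 sub r2 <- r4,r1: IF@4 ID@5 stall=1 (RAW on I1.r1 (WB@6)) EX@7 MEM@8 WB@9
I4 mul r2 <- r3,r5: IF@5 ID@7 stall=0 (-) EX@8 MEM@9 WB@10

Answer: 5 6 7 9 10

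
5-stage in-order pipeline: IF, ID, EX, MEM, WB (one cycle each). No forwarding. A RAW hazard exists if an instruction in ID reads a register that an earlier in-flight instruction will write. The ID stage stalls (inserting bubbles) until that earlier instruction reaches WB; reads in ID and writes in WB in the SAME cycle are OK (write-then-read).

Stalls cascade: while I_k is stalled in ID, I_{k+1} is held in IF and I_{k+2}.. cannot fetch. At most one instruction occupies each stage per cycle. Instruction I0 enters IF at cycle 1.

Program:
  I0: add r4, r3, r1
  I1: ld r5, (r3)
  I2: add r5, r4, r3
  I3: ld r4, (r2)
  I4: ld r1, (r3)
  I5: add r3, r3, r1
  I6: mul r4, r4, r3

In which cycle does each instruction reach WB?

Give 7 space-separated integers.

Answer: 5 6 8 9 10 13 16

Derivation:
I0 add r4 <- r3,r1: IF@1 ID@2 stall=0 (-) EX@3 MEM@4 WB@5
I1 ld r5 <- r3: IF@2 ID@3 stall=0 (-) EX@4 MEM@5 WB@6
I2 add r5 <- r4,r3: IF@3 ID@4 stall=1 (RAW on I0.r4 (WB@5)) EX@6 MEM@7 WB@8
I3 ld r4 <- r2: IF@4 ID@6 stall=0 (-) EX@7 MEM@8 WB@9
I4 ld r1 <- r3: IF@6 ID@7 stall=0 (-) EX@8 MEM@9 WB@10
I5 add r3 <- r3,r1: IF@7 ID@8 stall=2 (RAW on I4.r1 (WB@10)) EX@11 MEM@12 WB@13
I6 mul r4 <- r4,r3: IF@8 ID@11 stall=2 (RAW on I5.r3 (WB@13)) EX@14 MEM@15 WB@16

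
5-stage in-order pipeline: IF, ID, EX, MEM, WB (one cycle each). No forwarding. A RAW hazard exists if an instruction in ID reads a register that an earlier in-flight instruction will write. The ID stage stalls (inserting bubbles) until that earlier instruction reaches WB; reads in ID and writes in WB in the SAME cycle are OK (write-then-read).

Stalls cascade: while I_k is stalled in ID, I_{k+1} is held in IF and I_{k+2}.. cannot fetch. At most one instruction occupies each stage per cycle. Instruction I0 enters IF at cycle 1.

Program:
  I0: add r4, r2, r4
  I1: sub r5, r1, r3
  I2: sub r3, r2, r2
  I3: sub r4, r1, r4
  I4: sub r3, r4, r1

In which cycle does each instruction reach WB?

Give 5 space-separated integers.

I0 add r4 <- r2,r4: IF@1 ID@2 stall=0 (-) EX@3 MEM@4 WB@5
I1 sub r5 <- r1,r3: IF@2 ID@3 stall=0 (-) EX@4 MEM@5 WB@6
I2 sub r3 <- r2,r2: IF@3 ID@4 stall=0 (-) EX@5 MEM@6 WB@7
I3 sub r4 <- r1,r4: IF@4 ID@5 stall=0 (-) EX@6 MEM@7 WB@8
I4 sub r3 <- r4,r1: IF@5 ID@6 stall=2 (RAW on I3.r4 (WB@8)) EX@9 MEM@10 WB@11

Answer: 5 6 7 8 11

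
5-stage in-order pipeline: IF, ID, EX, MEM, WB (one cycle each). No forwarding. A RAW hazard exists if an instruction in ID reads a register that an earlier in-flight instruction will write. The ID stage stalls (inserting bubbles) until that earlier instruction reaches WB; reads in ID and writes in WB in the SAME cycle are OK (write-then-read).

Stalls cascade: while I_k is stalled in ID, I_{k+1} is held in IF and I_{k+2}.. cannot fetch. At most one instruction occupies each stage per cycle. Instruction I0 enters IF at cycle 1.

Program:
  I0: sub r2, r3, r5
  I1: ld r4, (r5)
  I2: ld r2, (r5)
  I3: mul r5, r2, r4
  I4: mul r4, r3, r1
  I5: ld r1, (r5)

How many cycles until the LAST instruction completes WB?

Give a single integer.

Answer: 13

Derivation:
I0 sub r2 <- r3,r5: IF@1 ID@2 stall=0 (-) EX@3 MEM@4 WB@5
I1 ld r4 <- r5: IF@2 ID@3 stall=0 (-) EX@4 MEM@5 WB@6
I2 ld r2 <- r5: IF@3 ID@4 stall=0 (-) EX@5 MEM@6 WB@7
I3 mul r5 <- r2,r4: IF@4 ID@5 stall=2 (RAW on I2.r2 (WB@7)) EX@8 MEM@9 WB@10
I4 mul r4 <- r3,r1: IF@5 ID@8 stall=0 (-) EX@9 MEM@10 WB@11
I5 ld r1 <- r5: IF@8 ID@9 stall=1 (RAW on I3.r5 (WB@10)) EX@11 MEM@12 WB@13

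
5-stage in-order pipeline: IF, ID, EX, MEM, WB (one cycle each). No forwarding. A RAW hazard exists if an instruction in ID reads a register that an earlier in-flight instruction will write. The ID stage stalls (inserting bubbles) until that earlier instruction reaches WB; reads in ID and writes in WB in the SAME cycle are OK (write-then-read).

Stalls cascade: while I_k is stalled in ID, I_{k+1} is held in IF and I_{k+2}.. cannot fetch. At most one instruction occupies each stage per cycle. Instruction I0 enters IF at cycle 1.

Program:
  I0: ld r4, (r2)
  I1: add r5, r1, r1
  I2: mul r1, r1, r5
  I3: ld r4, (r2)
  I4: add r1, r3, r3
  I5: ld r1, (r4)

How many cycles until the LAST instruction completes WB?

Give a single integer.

I0 ld r4 <- r2: IF@1 ID@2 stall=0 (-) EX@3 MEM@4 WB@5
I1 add r5 <- r1,r1: IF@2 ID@3 stall=0 (-) EX@4 MEM@5 WB@6
I2 mul r1 <- r1,r5: IF@3 ID@4 stall=2 (RAW on I1.r5 (WB@6)) EX@7 MEM@8 WB@9
I3 ld r4 <- r2: IF@4 ID@7 stall=0 (-) EX@8 MEM@9 WB@10
I4 add r1 <- r3,r3: IF@7 ID@8 stall=0 (-) EX@9 MEM@10 WB@11
I5 ld r1 <- r4: IF@8 ID@9 stall=1 (RAW on I3.r4 (WB@10)) EX@11 MEM@12 WB@13

Answer: 13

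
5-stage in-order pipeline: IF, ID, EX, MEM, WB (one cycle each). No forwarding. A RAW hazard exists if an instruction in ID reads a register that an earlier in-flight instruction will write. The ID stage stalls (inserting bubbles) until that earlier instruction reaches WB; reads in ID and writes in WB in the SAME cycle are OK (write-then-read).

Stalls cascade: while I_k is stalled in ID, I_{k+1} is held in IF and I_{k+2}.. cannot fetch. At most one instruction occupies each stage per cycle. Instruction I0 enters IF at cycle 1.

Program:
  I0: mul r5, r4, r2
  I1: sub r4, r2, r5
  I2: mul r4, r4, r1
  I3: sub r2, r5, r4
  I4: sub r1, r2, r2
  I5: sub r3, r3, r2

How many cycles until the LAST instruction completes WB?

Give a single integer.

I0 mul r5 <- r4,r2: IF@1 ID@2 stall=0 (-) EX@3 MEM@4 WB@5
I1 sub r4 <- r2,r5: IF@2 ID@3 stall=2 (RAW on I0.r5 (WB@5)) EX@6 MEM@7 WB@8
I2 mul r4 <- r4,r1: IF@3 ID@6 stall=2 (RAW on I1.r4 (WB@8)) EX@9 MEM@10 WB@11
I3 sub r2 <- r5,r4: IF@6 ID@9 stall=2 (RAW on I2.r4 (WB@11)) EX@12 MEM@13 WB@14
I4 sub r1 <- r2,r2: IF@9 ID@12 stall=2 (RAW on I3.r2 (WB@14)) EX@15 MEM@16 WB@17
I5 sub r3 <- r3,r2: IF@12 ID@15 stall=0 (-) EX@16 MEM@17 WB@18

Answer: 18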